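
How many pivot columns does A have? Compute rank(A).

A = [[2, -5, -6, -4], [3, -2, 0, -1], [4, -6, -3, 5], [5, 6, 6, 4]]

rank(A) = 4

Row reduction:
R2 <- R2 - (3/2)*R1:  [    0  11/2     9     5 ]
R3 <- R3 - (2)*R1:  [  0   4   9  13 ]
R4 <- R4 - (5/2)*R1:  [    0  37/2    21    14 ]
R3 <- R3 - (8/11)*R2:  [      0       0   27/11  103/11 ]
R4 <- R4 - (37/11)*R2:  [       0        0  -102/11   -31/11 ]
R4 <- R4 - (-34/9)*R3:  [     0      0      0  293/9 ]
Row echelon form:
[ 2    -5     -6      -4 ]
[ 0  11/2      9       5 ]
[ 0     0  27/11  103/11 ]
[ 0     0      0   293/9 ]
Nonzero rows / pivot columns: 4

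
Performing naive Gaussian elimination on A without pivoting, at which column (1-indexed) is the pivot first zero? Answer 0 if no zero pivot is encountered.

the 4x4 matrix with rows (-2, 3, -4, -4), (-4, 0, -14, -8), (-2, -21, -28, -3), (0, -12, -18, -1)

Naive forward elimination:
R2 <- R2 - (2)*R1:  [  0  -6  -6   0 ]
R3 <- R3 - (1)*R1:  [   0  -24  -24    1 ]
R3 <- R3 - (4)*R2:  [ 0  0  0  1 ]
R4 <- R4 - (2)*R2:  [  0   0  -6  -1 ]
Matrix at this point:
[ -2   3  -4  -4 ]
[  0  -6  -6   0 ]
[  0   0   0   1 ]
[  0   0  -6  -1 ]
Pivot entry (3,3) is zero but row 4 has -6 in column 3 -> naive elimination stops; a row interchange (e.g. R3 <-> R4) would be required here.

first zero-pivot column = 3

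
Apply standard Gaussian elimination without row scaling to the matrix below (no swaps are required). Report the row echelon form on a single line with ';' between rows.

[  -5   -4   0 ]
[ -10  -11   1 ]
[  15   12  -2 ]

Forward elimination:
R2 <- R2 - (2)*R1:  [  0  -3   1 ]
R3 <- R3 - (-3)*R1:  [  0   0  -2 ]
Row echelon form:
[ -5  -4   0 ]
[  0  -3   1 ]
[  0   0  -2 ]

REF = [-5 -4 0; 0 -3 1; 0 0 -2]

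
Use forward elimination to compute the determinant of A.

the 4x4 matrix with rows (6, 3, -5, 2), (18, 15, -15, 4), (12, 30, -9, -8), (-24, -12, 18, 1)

det(A) = 36

Forward elimination:
R2 <- R2 - (3)*R1:  [  0   6   0  -2 ]
R3 <- R3 - (2)*R1:  [   0   24    1  -12 ]
R4 <- R4 - (-4)*R1:  [  0   0  -2   9 ]
R3 <- R3 - (4)*R2:  [  0   0   1  -4 ]
R4 <- R4 - (-2)*R3:  [ 0  0  0  1 ]
Upper-triangular form:
[ 6  3  -5   2 ]
[ 0  6   0  -2 ]
[ 0  0   1  -4 ]
[ 0  0   0   1 ]
det(A) = (-1)^0 * (6) * (6) * (1) * (1) = 36  (0 row swaps -> sign +1)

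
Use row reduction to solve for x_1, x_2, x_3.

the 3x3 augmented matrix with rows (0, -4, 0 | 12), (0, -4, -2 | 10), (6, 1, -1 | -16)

(-2, -3, 1)

Forward elimination on [A|b]:
R1 <-> R3   (pivot in column 1 was zero)
[ 6   1  -1  -16 ]
[ 0  -4  -2   10 ]
[ 0  -4   0   12 ]
R3 <- R3 - (1)*R2:  [ 0  0  2  2 ]
Row echelon form:
[ 6   1  -1  |  -16 ]
[ 0  -4  -2  |   10 ]
[ 0   0   2  |    2 ]
Back-substitution:
x_3 = (2) / 2 = 1
x_2 = (10 - (-2)*(1)) / -4 = -3
x_1 = (-16 - (1)*(-3) - (-1)*(1)) / 6 = -2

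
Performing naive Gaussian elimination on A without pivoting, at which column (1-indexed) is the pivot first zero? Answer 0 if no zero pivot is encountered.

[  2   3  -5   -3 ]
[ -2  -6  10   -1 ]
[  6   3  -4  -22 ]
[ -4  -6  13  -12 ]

first zero-pivot column = 0

Naive forward elimination:
R2 <- R2 - (-1)*R1:  [  0  -3   5  -4 ]
R3 <- R3 - (3)*R1:  [   0   -6   11  -13 ]
R4 <- R4 - (-2)*R1:  [   0    0    3  -18 ]
R3 <- R3 - (2)*R2:  [  0   0   1  -5 ]
R4 <- R4 - (3)*R3:  [  0   0   0  -3 ]
All pivots nonzero; naive elimination completes without hitting a zero pivot.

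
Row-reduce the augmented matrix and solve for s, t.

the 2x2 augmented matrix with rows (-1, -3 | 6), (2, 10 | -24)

(3, -3)

Forward elimination on [A|b]:
R2 <- R2 - (-2)*R1:  [   0    4  -12 ]
Row echelon form:
[ -1  -3  |    6 ]
[  0   4  |  -12 ]
Back-substitution:
t = (-12) / 4 = -3
s = (6 - (-3)*(-3)) / -1 = 3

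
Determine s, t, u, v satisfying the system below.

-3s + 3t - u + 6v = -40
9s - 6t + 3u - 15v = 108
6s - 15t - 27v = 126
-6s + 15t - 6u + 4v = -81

Forward elimination on [A|b]:
R2 <- R2 - (-3)*R1:  [   0    3    0    3  -12 ]
R3 <- R3 - (-2)*R1:  [   0   -9   -2  -15   46 ]
R4 <- R4 - (2)*R1:  [  0   9  -4  -8  -1 ]
R3 <- R3 - (-3)*R2:  [  0   0  -2  -6  10 ]
R4 <- R4 - (3)*R2:  [   0    0   -4  -17   35 ]
R4 <- R4 - (2)*R3:  [  0   0   0  -5  15 ]
Row echelon form:
[ -3  3  -1   6  |  -40 ]
[  0  3   0   3  |  -12 ]
[  0  0  -2  -6  |   10 ]
[  0  0   0  -5  |   15 ]
Back-substitution:
v = (15) / -5 = -3
u = (10 - (-6)*(-3)) / -2 = 4
t = (-12 - (3)*(-3)) / 3 = -1
s = (-40 - (3)*(-1) - (-1)*(4) - (6)*(-3)) / -3 = 5

(5, -1, 4, -3)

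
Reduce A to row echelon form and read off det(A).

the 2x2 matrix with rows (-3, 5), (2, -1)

Forward elimination:
R2 <- R2 - (-2/3)*R1:  [   0  7/3 ]
Upper-triangular form:
[ -3    5 ]
[  0  7/3 ]
det(A) = (-1)^0 * (-3) * (7/3) = -7  (0 row swaps -> sign +1)

det(A) = -7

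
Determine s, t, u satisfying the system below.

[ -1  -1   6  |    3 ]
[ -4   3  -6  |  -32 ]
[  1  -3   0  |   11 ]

(5, -2, 1)

Forward elimination on [A|b]:
R2 <- R2 - (4)*R1:  [   0    7  -30  -44 ]
R3 <- R3 - (-1)*R1:  [  0  -4   6  14 ]
R3 <- R3 - (-4/7)*R2:  [     0      0  -78/7  -78/7 ]
Row echelon form:
[ -1  -1      6  |      3 ]
[  0   7    -30  |    -44 ]
[  0   0  -78/7  |  -78/7 ]
Back-substitution:
u = (-78/7) / (-78/7) = 1
t = (-44 - (-30)*(1)) / 7 = -2
s = (3 - (-1)*(-2) - (6)*(1)) / -1 = 5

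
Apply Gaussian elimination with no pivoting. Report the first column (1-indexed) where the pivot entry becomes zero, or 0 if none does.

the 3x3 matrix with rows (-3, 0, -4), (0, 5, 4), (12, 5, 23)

first zero-pivot column = 0

Naive forward elimination:
R3 <- R3 - (-4)*R1:  [ 0  5  7 ]
R3 <- R3 - (1)*R2:  [ 0  0  3 ]
All pivots nonzero; naive elimination completes without hitting a zero pivot.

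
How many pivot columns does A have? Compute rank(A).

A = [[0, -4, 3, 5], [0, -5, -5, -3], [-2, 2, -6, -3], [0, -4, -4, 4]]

rank(A) = 4

Row reduction:
R1 <-> R3   (pivot in column 1 was zero)
[ -2   2  -6  -3 ]
[  0  -5  -5  -3 ]
[  0  -4   3   5 ]
[  0  -4  -4   4 ]
R3 <- R3 - (4/5)*R2:  [    0     0     7  37/5 ]
R4 <- R4 - (4/5)*R2:  [    0     0     0  32/5 ]
Row echelon form:
[ -2   2  -6    -3 ]
[  0  -5  -5    -3 ]
[  0   0   7  37/5 ]
[  0   0   0  32/5 ]
Nonzero rows / pivot columns: 4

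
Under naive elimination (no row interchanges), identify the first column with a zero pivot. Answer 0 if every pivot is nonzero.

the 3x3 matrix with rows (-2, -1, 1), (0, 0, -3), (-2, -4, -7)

Naive forward elimination:
R3 <- R3 - (1)*R1:  [  0  -3  -8 ]
Matrix at this point:
[ -2  -1   1 ]
[  0   0  -3 ]
[  0  -3  -8 ]
Pivot entry (2,2) is zero but row 3 has -3 in column 2 -> naive elimination stops; a row interchange (e.g. R2 <-> R3) would be required here.

first zero-pivot column = 2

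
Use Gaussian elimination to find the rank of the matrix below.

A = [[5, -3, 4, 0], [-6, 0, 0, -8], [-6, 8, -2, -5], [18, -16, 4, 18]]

Row reduction:
R2 <- R2 - (-6/5)*R1:  [     0  -18/5   24/5     -8 ]
R3 <- R3 - (-6/5)*R1:  [    0  22/5  14/5    -5 ]
R4 <- R4 - (18/5)*R1:  [     0  -26/5  -52/5     18 ]
R3 <- R3 - (-11/9)*R2:  [      0       0    26/3  -133/9 ]
R4 <- R4 - (13/9)*R2:  [     0      0  -52/3  266/9 ]
R4 <- R4 - (-2)*R3:  [ 0  0  0  0 ]
Row echelon form:
[ 5     -3     4       0 ]
[ 0  -18/5  24/5      -8 ]
[ 0      0  26/3  -133/9 ]
[ 0      0     0       0 ]
Nonzero rows / pivot columns: 3

rank(A) = 3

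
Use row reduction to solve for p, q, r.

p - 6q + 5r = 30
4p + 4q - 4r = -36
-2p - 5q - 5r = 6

Forward elimination on [A|b]:
R2 <- R2 - (4)*R1:  [    0    28   -24  -156 ]
R3 <- R3 - (-2)*R1:  [   0  -17    5   66 ]
R3 <- R3 - (-17/28)*R2:  [      0       0   -67/7  -201/7 ]
Row echelon form:
[ 1  -6      5  |      30 ]
[ 0  28    -24  |    -156 ]
[ 0   0  -67/7  |  -201/7 ]
Back-substitution:
r = (-201/7) / (-67/7) = 3
q = (-156 - (-24)*(3)) / 28 = -3
p = (30 - (-6)*(-3) - (5)*(3)) / 1 = -3

(-3, -3, 3)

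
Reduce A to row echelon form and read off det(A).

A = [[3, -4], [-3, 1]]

det(A) = -9

Forward elimination:
R2 <- R2 - (-1)*R1:  [  0  -3 ]
Upper-triangular form:
[ 3  -4 ]
[ 0  -3 ]
det(A) = (-1)^0 * (3) * (-3) = -9  (0 row swaps -> sign +1)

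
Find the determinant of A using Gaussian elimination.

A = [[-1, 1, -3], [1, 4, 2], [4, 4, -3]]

Forward elimination:
R2 <- R2 - (-1)*R1:  [  0   5  -1 ]
R3 <- R3 - (-4)*R1:  [   0    8  -15 ]
R3 <- R3 - (8/5)*R2:  [     0      0  -67/5 ]
Upper-triangular form:
[ -1  1     -3 ]
[  0  5     -1 ]
[  0  0  -67/5 ]
det(A) = (-1)^0 * (-1) * (5) * (-67/5) = 67  (0 row swaps -> sign +1)

det(A) = 67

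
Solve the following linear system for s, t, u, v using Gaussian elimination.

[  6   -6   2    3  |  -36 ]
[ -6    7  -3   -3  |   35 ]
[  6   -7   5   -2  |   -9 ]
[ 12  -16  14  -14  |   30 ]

Forward elimination on [A|b]:
R2 <- R2 - (-1)*R1:  [  0   1  -1   0  -1 ]
R3 <- R3 - (1)*R1:  [  0  -1   3  -5  27 ]
R4 <- R4 - (2)*R1:  [   0   -4   10  -20  102 ]
R3 <- R3 - (-1)*R2:  [  0   0   2  -5  26 ]
R4 <- R4 - (-4)*R2:  [   0    0    6  -20   98 ]
R4 <- R4 - (3)*R3:  [  0   0   0  -5  20 ]
Row echelon form:
[ 6  -6   2   3  |  -36 ]
[ 0   1  -1   0  |   -1 ]
[ 0   0   2  -5  |   26 ]
[ 0   0   0  -5  |   20 ]
Back-substitution:
v = (20) / -5 = -4
u = (26 - (-5)*(-4)) / 2 = 3
t = (-1 - (-1)*(3)) / 1 = 2
s = (-36 - (-6)*(2) - (2)*(3) - (3)*(-4)) / 6 = -3

(-3, 2, 3, -4)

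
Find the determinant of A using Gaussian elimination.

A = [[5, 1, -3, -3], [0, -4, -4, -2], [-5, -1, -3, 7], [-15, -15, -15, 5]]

Forward elimination:
R3 <- R3 - (-1)*R1:  [  0   0  -6   4 ]
R4 <- R4 - (-3)*R1:  [   0  -12  -24   -4 ]
R4 <- R4 - (3)*R2:  [   0    0  -12    2 ]
R4 <- R4 - (2)*R3:  [  0   0   0  -6 ]
Upper-triangular form:
[ 5   1  -3  -3 ]
[ 0  -4  -4  -2 ]
[ 0   0  -6   4 ]
[ 0   0   0  -6 ]
det(A) = (-1)^0 * (5) * (-4) * (-6) * (-6) = -720  (0 row swaps -> sign +1)

det(A) = -720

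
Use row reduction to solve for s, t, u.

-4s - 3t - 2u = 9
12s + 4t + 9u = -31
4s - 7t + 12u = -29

(0, -1, -3)

Forward elimination on [A|b]:
R2 <- R2 - (-3)*R1:  [  0  -5   3  -4 ]
R3 <- R3 - (-1)*R1:  [   0  -10   10  -20 ]
R3 <- R3 - (2)*R2:  [   0    0    4  -12 ]
Row echelon form:
[ -4  -3  -2  |    9 ]
[  0  -5   3  |   -4 ]
[  0   0   4  |  -12 ]
Back-substitution:
u = (-12) / 4 = -3
t = (-4 - (3)*(-3)) / -5 = -1
s = (9 - (-3)*(-1) - (-2)*(-3)) / -4 = 0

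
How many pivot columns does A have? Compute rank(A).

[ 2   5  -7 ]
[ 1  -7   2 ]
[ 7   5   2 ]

rank(A) = 3

Row reduction:
R2 <- R2 - (1/2)*R1:  [     0  -19/2   11/2 ]
R3 <- R3 - (7/2)*R1:  [     0  -25/2   53/2 ]
R3 <- R3 - (25/19)*R2:  [      0       0  366/19 ]
Row echelon form:
[ 2      5      -7 ]
[ 0  -19/2    11/2 ]
[ 0      0  366/19 ]
Nonzero rows / pivot columns: 3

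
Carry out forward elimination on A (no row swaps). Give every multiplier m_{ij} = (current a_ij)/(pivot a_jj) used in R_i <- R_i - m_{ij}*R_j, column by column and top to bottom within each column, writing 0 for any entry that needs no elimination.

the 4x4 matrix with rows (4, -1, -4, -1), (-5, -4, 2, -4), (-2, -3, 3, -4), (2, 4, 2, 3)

Forward elimination:
R2 <- R2 - (-5/4)*R1:  [     0  -21/4     -3  -21/4 ]
R3 <- R3 - (-1/2)*R1:  [    0  -7/2     1  -9/2 ]
R4 <- R4 - (1/2)*R1:  [   0  9/2    4  7/2 ]
R3 <- R3 - (2/3)*R2:  [  0   0   3  -1 ]
R4 <- R4 - (-6/7)*R2:  [    0     0  10/7    -1 ]
R4 <- R4 - (10/21)*R3:  [      0       0       0  -11/21 ]
Multipliers (in order of application): m_{21} = -5/4, m_{31} = -1/2, m_{41} = 1/2, m_{32} = 2/3, m_{42} = -6/7, m_{43} = 10/21

multipliers: -5/4, -1/2, 1/2, 2/3, -6/7, 10/21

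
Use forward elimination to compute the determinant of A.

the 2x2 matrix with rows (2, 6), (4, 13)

Forward elimination:
R2 <- R2 - (2)*R1:  [ 0  1 ]
Upper-triangular form:
[ 2  6 ]
[ 0  1 ]
det(A) = (-1)^0 * (2) * (1) = 2  (0 row swaps -> sign +1)

det(A) = 2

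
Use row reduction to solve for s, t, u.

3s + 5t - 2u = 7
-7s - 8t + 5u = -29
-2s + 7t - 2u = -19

(4, -3, -5)

Forward elimination on [A|b]:
R2 <- R2 - (-7/3)*R1:  [     0   11/3    1/3  -38/3 ]
R3 <- R3 - (-2/3)*R1:  [     0   31/3  -10/3  -43/3 ]
R3 <- R3 - (31/11)*R2:  [      0       0  -47/11  235/11 ]
Row echelon form:
[ 3     5      -2  |       7 ]
[ 0  11/3     1/3  |   -38/3 ]
[ 0     0  -47/11  |  235/11 ]
Back-substitution:
u = (235/11) / (-47/11) = -5
t = (-38/3 - (1/3)*(-5)) / (11/3) = -3
s = (7 - (5)*(-3) - (-2)*(-5)) / 3 = 4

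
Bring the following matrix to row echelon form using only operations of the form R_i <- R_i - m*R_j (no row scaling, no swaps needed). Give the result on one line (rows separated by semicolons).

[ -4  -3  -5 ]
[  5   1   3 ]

REF = [-4 -3 -5; 0 -11/4 -13/4]

Forward elimination:
R2 <- R2 - (-5/4)*R1:  [     0  -11/4  -13/4 ]
Row echelon form:
[ -4     -3     -5 ]
[  0  -11/4  -13/4 ]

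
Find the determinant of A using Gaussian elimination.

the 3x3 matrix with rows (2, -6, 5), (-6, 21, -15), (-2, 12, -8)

det(A) = -18

Forward elimination:
R2 <- R2 - (-3)*R1:  [ 0  3  0 ]
R3 <- R3 - (-1)*R1:  [  0   6  -3 ]
R3 <- R3 - (2)*R2:  [  0   0  -3 ]
Upper-triangular form:
[ 2  -6   5 ]
[ 0   3   0 ]
[ 0   0  -3 ]
det(A) = (-1)^0 * (2) * (3) * (-3) = -18  (0 row swaps -> sign +1)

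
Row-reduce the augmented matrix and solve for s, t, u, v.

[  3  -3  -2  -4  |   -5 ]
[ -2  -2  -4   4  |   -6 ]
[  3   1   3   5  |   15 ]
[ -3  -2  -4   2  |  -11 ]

Forward elimination on [A|b]:
R2 <- R2 - (-2/3)*R1:  [     0     -4  -16/3    4/3  -28/3 ]
R3 <- R3 - (1)*R1:  [  0   4   5   9  20 ]
R4 <- R4 - (-1)*R1:  [   0   -5   -6   -2  -16 ]
R3 <- R3 - (-1)*R2:  [    0     0  -1/3  31/3  32/3 ]
R4 <- R4 - (5/4)*R2:  [     0      0    2/3  -11/3  -13/3 ]
R4 <- R4 - (-2)*R3:  [  0   0   0  17  17 ]
Row echelon form:
[ 3  -3     -2    -4  |     -5 ]
[ 0  -4  -16/3   4/3  |  -28/3 ]
[ 0   0   -1/3  31/3  |   32/3 ]
[ 0   0      0    17  |     17 ]
Back-substitution:
v = (17) / 17 = 1
u = (32/3 - (31/3)*(1)) / (-1/3) = -1
t = (-28/3 - (-16/3)*(-1) - (4/3)*(1)) / -4 = 4
s = (-5 - (-3)*(4) - (-2)*(-1) - (-4)*(1)) / 3 = 3

(3, 4, -1, 1)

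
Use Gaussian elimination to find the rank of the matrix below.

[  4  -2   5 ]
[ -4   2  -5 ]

rank(A) = 1

Row reduction:
R2 <- R2 - (-1)*R1:  [ 0  0  0 ]
Row echelon form:
[ 4  -2  5 ]
[ 0   0  0 ]
Nonzero rows / pivot columns: 1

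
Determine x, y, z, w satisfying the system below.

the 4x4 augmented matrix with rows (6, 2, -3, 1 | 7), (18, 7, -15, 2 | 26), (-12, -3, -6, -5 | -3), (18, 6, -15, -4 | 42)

Forward elimination on [A|b]:
R2 <- R2 - (3)*R1:  [  0   1  -6  -1   5 ]
R3 <- R3 - (-2)*R1:  [   0    1  -12   -3   11 ]
R4 <- R4 - (3)*R1:  [  0   0  -6  -7  21 ]
R3 <- R3 - (1)*R2:  [  0   0  -6  -2   6 ]
R4 <- R4 - (1)*R3:  [  0   0   0  -5  15 ]
Row echelon form:
[ 6  2  -3   1  |   7 ]
[ 0  1  -6  -1  |   5 ]
[ 0  0  -6  -2  |   6 ]
[ 0  0   0  -5  |  15 ]
Back-substitution:
w = (15) / -5 = -3
z = (6 - (-2)*(-3)) / -6 = 0
y = (5 - (-6)*(0) - (-1)*(-3)) / 1 = 2
x = (7 - (2)*(2) - (-3)*(0) - (1)*(-3)) / 6 = 1

(1, 2, 0, -3)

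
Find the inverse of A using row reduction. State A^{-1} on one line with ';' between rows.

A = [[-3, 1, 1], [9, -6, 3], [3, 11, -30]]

Gauss-Jordan on [A | I]:
R1 <- (1/-3)*R1:  [    1  -1/3  -1/3  |  -1/3     0     0 ]
R2 <- R2 - (9)*R1:  [  0  -3   6  |   3   1   0 ]
R3 <- R3 - (3)*R1:  [   0   12  -29  |    1    0    1 ]
R2 <- (1/-3)*R2:  [    0     1    -2  |    -1  -1/3     0 ]
R1 <- R1 - (-1/3)*R2:  [    1     0    -1  |  -2/3  -1/9     0 ]
R3 <- R3 - (12)*R2:  [  0   0  -5  |  13   4   1 ]
R3 <- (1/-5)*R3:  [     0      0      1  |  -13/5   -4/5   -1/5 ]
R1 <- R1 - (-1)*R3:  [      1       0       0  |  -49/15  -41/45    -1/5 ]
R2 <- R2 - (-2)*R3:  [      0       1       0  |   -31/5  -29/15    -2/5 ]
Right block of [I | A^{-1}] is the inverse:
[ -49/15  -41/45  -1/5 ]
[  -31/5  -29/15  -2/5 ]
[  -13/5    -4/5  -1/5 ]

inverse = [-49/15 -41/45 -1/5; -31/5 -29/15 -2/5; -13/5 -4/5 -1/5]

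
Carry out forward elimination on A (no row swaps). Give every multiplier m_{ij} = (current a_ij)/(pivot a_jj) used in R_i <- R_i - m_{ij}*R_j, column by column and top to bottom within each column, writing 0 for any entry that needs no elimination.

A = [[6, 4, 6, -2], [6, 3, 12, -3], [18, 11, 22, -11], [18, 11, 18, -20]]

multipliers: 1, 3, 3, 1, 1, 3

Forward elimination:
R2 <- R2 - (1)*R1:  [  0  -1   6  -1 ]
R3 <- R3 - (3)*R1:  [  0  -1   4  -5 ]
R4 <- R4 - (3)*R1:  [   0   -1    0  -14 ]
R3 <- R3 - (1)*R2:  [  0   0  -2  -4 ]
R4 <- R4 - (1)*R2:  [   0    0   -6  -13 ]
R4 <- R4 - (3)*R3:  [  0   0   0  -1 ]
Multipliers (in order of application): m_{21} = 1, m_{31} = 3, m_{41} = 3, m_{32} = 1, m_{42} = 1, m_{43} = 3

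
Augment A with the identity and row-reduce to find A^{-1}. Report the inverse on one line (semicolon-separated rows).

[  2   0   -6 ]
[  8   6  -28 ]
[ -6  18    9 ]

inverse = [31/2 -3 1; 8/3 -1/2 2/9; 5 -1 1/3]

Gauss-Jordan on [A | I]:
R1 <- (1/2)*R1:  [   1    0   -3  |  1/2    0    0 ]
R2 <- R2 - (8)*R1:  [  0   6  -4  |  -4   1   0 ]
R3 <- R3 - (-6)*R1:  [  0  18  -9  |   3   0   1 ]
R2 <- (1/6)*R2:  [    0     1  -2/3  |  -2/3   1/6     0 ]
R3 <- R3 - (18)*R2:  [  0   0   3  |  15  -3   1 ]
R3 <- (1/3)*R3:  [   0    0    1  |    5   -1  1/3 ]
R1 <- R1 - (-3)*R3:  [    1     0     0  |  31/2    -3     1 ]
R2 <- R2 - (-2/3)*R3:  [    0     1     0  |   8/3  -1/2   2/9 ]
Right block of [I | A^{-1}] is the inverse:
[ 31/2    -3    1 ]
[  8/3  -1/2  2/9 ]
[    5    -1  1/3 ]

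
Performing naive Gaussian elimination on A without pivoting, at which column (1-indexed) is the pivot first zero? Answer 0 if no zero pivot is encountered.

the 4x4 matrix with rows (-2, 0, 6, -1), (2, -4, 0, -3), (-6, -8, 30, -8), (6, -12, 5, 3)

first zero-pivot column = 3

Naive forward elimination:
R2 <- R2 - (-1)*R1:  [  0  -4   6  -4 ]
R3 <- R3 - (3)*R1:  [  0  -8  12  -5 ]
R4 <- R4 - (-3)*R1:  [   0  -12   23    0 ]
R3 <- R3 - (2)*R2:  [ 0  0  0  3 ]
R4 <- R4 - (3)*R2:  [  0   0   5  12 ]
Matrix at this point:
[ -2   0  6  -1 ]
[  0  -4  6  -4 ]
[  0   0  0   3 ]
[  0   0  5  12 ]
Pivot entry (3,3) is zero but row 4 has 5 in column 3 -> naive elimination stops; a row interchange (e.g. R3 <-> R4) would be required here.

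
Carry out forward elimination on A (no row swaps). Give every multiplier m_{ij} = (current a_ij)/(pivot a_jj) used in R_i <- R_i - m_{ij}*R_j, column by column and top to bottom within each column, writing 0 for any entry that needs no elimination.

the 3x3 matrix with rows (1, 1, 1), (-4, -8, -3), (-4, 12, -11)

multipliers: -4, -4, -4

Forward elimination:
R2 <- R2 - (-4)*R1:  [  0  -4   1 ]
R3 <- R3 - (-4)*R1:  [  0  16  -7 ]
R3 <- R3 - (-4)*R2:  [  0   0  -3 ]
Multipliers (in order of application): m_{21} = -4, m_{31} = -4, m_{32} = -4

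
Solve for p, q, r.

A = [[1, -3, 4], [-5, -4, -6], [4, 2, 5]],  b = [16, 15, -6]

Forward elimination on [A|b]:
R2 <- R2 - (-5)*R1:  [   0  -19   14   95 ]
R3 <- R3 - (4)*R1:  [   0   14  -11  -70 ]
R3 <- R3 - (-14/19)*R2:  [      0       0  -13/19       0 ]
Row echelon form:
[ 1   -3       4  |  16 ]
[ 0  -19      14  |  95 ]
[ 0    0  -13/19  |   0 ]
Back-substitution:
r = (0) / (-13/19) = 0
q = (95 - (14)*(0)) / -19 = -5
p = (16 - (-3)*(-5) - (4)*(0)) / 1 = 1

(1, -5, 0)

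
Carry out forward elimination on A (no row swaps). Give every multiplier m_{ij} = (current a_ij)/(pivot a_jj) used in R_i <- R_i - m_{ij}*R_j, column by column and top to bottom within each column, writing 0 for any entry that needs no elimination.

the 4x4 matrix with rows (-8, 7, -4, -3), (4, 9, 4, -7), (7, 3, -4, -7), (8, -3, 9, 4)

Forward elimination:
R2 <- R2 - (-1/2)*R1:  [     0   25/2      2  -17/2 ]
R3 <- R3 - (-7/8)*R1:  [     0   73/8  -15/2  -77/8 ]
R4 <- R4 - (-1)*R1:  [ 0  4  5  1 ]
R3 <- R3 - (73/100)*R2:  [       0        0  -224/25  -171/50 ]
R4 <- R4 - (8/25)*R2:  [      0       0  109/25   93/25 ]
R4 <- R4 - (-109/224)*R3:  [       0        0        0  921/448 ]
Multipliers (in order of application): m_{21} = -1/2, m_{31} = -7/8, m_{41} = -1, m_{32} = 73/100, m_{42} = 8/25, m_{43} = -109/224

multipliers: -1/2, -7/8, -1, 73/100, 8/25, -109/224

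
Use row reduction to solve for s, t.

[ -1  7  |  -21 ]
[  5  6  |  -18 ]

(0, -3)

Forward elimination on [A|b]:
R2 <- R2 - (-5)*R1:  [    0    41  -123 ]
Row echelon form:
[ -1   7  |   -21 ]
[  0  41  |  -123 ]
Back-substitution:
t = (-123) / 41 = -3
s = (-21 - (7)*(-3)) / -1 = 0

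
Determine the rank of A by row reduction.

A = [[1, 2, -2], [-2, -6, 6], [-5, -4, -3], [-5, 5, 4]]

Row reduction:
R2 <- R2 - (-2)*R1:  [  0  -2   2 ]
R3 <- R3 - (-5)*R1:  [   0    6  -13 ]
R4 <- R4 - (-5)*R1:  [  0  15  -6 ]
R3 <- R3 - (-3)*R2:  [  0   0  -7 ]
R4 <- R4 - (-15/2)*R2:  [ 0  0  9 ]
R4 <- R4 - (-9/7)*R3:  [ 0  0  0 ]
Row echelon form:
[ 1   2  -2 ]
[ 0  -2   2 ]
[ 0   0  -7 ]
[ 0   0   0 ]
Nonzero rows / pivot columns: 3

rank(A) = 3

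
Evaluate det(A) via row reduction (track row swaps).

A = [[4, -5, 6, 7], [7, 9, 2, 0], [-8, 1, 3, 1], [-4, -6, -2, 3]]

Forward elimination:
R2 <- R2 - (7/4)*R1:  [     0   71/4  -17/2  -49/4 ]
R3 <- R3 - (-2)*R1:  [  0  -9  15  15 ]
R4 <- R4 - (-1)*R1:  [   0  -11    4   10 ]
R3 <- R3 - (-36/71)*R2:  [      0       0  759/71  624/71 ]
R4 <- R4 - (-44/71)*R2:  [      0       0  -90/71  171/71 ]
R4 <- R4 - (-30/253)*R3:  [       0        0        0  873/253 ]
Upper-triangular form:
[ 4    -5       6        7 ]
[ 0  71/4   -17/2    -49/4 ]
[ 0     0  759/71   624/71 ]
[ 0     0       0  873/253 ]
det(A) = (-1)^0 * (4) * (71/4) * (759/71) * (873/253) = 2619  (0 row swaps -> sign +1)

det(A) = 2619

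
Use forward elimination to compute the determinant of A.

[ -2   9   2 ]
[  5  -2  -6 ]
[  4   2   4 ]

det(A) = -368

Forward elimination:
R2 <- R2 - (-5/2)*R1:  [    0  41/2    -1 ]
R3 <- R3 - (-2)*R1:  [  0  20   8 ]
R3 <- R3 - (40/41)*R2:  [      0       0  368/41 ]
Upper-triangular form:
[ -2     9       2 ]
[  0  41/2      -1 ]
[  0     0  368/41 ]
det(A) = (-1)^0 * (-2) * (41/2) * (368/41) = -368  (0 row swaps -> sign +1)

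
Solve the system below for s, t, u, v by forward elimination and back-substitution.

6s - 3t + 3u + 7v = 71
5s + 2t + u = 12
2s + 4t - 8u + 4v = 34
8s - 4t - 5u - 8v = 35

Forward elimination on [A|b]:
R2 <- R2 - (5/6)*R1:  [      0     9/2    -3/2   -35/6  -283/6 ]
R3 <- R3 - (1/3)*R1:  [    0     5    -9   5/3  31/3 ]
R4 <- R4 - (4/3)*R1:  [      0       0      -9   -52/3  -179/3 ]
R3 <- R3 - (10/9)*R2:  [       0        0    -22/3   220/27  1694/27 ]
R4 <- R4 - (27/22)*R3:  [      0       0       0   -82/3  -410/3 ]
Row echelon form:
[ 6   -3      3       7  |       71 ]
[ 0  9/2   -3/2   -35/6  |   -283/6 ]
[ 0    0  -22/3  220/27  |  1694/27 ]
[ 0    0      0   -82/3  |   -410/3 ]
Back-substitution:
v = (-410/3) / (-82/3) = 5
u = (1694/27 - (220/27)*(5)) / (-22/3) = -3
t = (-283/6 - (-3/2)*(-3) - (-35/6)*(5)) / (9/2) = -5
s = (71 - (-3)*(-5) - (3)*(-3) - (7)*(5)) / 6 = 5

(5, -5, -3, 5)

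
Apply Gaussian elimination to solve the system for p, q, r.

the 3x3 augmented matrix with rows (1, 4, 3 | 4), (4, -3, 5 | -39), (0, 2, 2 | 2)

(-3, 4, -3)

Forward elimination on [A|b]:
R2 <- R2 - (4)*R1:  [   0  -19   -7  -55 ]
R3 <- R3 - (-2/19)*R2:  [      0       0   24/19  -72/19 ]
Row echelon form:
[ 1    4      3  |       4 ]
[ 0  -19     -7  |     -55 ]
[ 0    0  24/19  |  -72/19 ]
Back-substitution:
r = (-72/19) / (24/19) = -3
q = (-55 - (-7)*(-3)) / -19 = 4
p = (4 - (4)*(4) - (3)*(-3)) / 1 = -3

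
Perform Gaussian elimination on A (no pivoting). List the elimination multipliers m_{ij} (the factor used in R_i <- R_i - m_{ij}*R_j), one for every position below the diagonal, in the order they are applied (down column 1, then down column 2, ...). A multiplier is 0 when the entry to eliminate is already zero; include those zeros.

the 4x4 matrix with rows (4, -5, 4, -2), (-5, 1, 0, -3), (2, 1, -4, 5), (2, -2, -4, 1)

multipliers: -5/4, 1/2, 1/2, -2/3, -2/21, 29/14

Forward elimination:
R2 <- R2 - (-5/4)*R1:  [     0  -21/4      5  -11/2 ]
R3 <- R3 - (1/2)*R1:  [   0  7/2   -6    6 ]
R4 <- R4 - (1/2)*R1:  [   0  1/2   -6    2 ]
R3 <- R3 - (-2/3)*R2:  [    0     0  -8/3   7/3 ]
R4 <- R4 - (-2/21)*R2:  [       0        0  -116/21    31/21 ]
R4 <- R4 - (29/14)*R3:  [      0       0       0  -47/14 ]
Multipliers (in order of application): m_{21} = -5/4, m_{31} = 1/2, m_{41} = 1/2, m_{32} = -2/3, m_{42} = -2/21, m_{43} = 29/14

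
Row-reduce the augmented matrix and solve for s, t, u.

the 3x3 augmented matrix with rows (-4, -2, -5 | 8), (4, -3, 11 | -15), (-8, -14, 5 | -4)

(1, -1, -2)

Forward elimination on [A|b]:
R2 <- R2 - (-1)*R1:  [  0  -5   6  -7 ]
R3 <- R3 - (2)*R1:  [   0  -10   15  -20 ]
R3 <- R3 - (2)*R2:  [  0   0   3  -6 ]
Row echelon form:
[ -4  -2  -5  |   8 ]
[  0  -5   6  |  -7 ]
[  0   0   3  |  -6 ]
Back-substitution:
u = (-6) / 3 = -2
t = (-7 - (6)*(-2)) / -5 = -1
s = (8 - (-2)*(-1) - (-5)*(-2)) / -4 = 1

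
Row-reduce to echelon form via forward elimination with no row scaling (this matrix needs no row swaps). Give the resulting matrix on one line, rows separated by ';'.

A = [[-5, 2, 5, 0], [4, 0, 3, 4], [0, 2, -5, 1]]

Forward elimination:
R2 <- R2 - (-4/5)*R1:  [   0  8/5    7    4 ]
R3 <- R3 - (5/4)*R2:  [     0      0  -55/4     -4 ]
Row echelon form:
[ -5    2      5   0 ]
[  0  8/5      7   4 ]
[  0    0  -55/4  -4 ]

REF = [-5 2 5 0; 0 8/5 7 4; 0 0 -55/4 -4]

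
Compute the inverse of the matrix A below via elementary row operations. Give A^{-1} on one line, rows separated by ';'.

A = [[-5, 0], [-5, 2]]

Gauss-Jordan on [A | I]:
R1 <- (1/-5)*R1:  [    1     0  |  -1/5     0 ]
R2 <- R2 - (-5)*R1:  [  0   2  |  -1   1 ]
R2 <- (1/2)*R2:  [    0     1  |  -1/2   1/2 ]
Right block of [I | A^{-1}] is the inverse:
[ -1/5    0 ]
[ -1/2  1/2 ]

inverse = [-1/5 0; -1/2 1/2]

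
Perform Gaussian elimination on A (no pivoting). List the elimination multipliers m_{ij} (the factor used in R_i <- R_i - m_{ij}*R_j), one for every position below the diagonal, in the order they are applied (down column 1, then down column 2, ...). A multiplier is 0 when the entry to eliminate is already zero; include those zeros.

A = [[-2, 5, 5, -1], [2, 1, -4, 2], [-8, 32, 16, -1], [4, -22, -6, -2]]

Forward elimination:
R2 <- R2 - (-1)*R1:  [ 0  6  1  1 ]
R3 <- R3 - (4)*R1:  [  0  12  -4   3 ]
R4 <- R4 - (-2)*R1:  [   0  -12    4   -4 ]
R3 <- R3 - (2)*R2:  [  0   0  -6   1 ]
R4 <- R4 - (-2)*R2:  [  0   0   6  -2 ]
R4 <- R4 - (-1)*R3:  [  0   0   0  -1 ]
Multipliers (in order of application): m_{21} = -1, m_{31} = 4, m_{41} = -2, m_{32} = 2, m_{42} = -2, m_{43} = -1

multipliers: -1, 4, -2, 2, -2, -1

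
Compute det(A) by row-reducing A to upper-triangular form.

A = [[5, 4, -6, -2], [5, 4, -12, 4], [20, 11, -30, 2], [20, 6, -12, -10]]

det(A) = -300

Forward elimination:
R2 <- R2 - (1)*R1:  [  0   0  -6   6 ]
R3 <- R3 - (4)*R1:  [  0  -5  -6  10 ]
R4 <- R4 - (4)*R1:  [   0  -10   12   -2 ]
R2 <-> R3   (pivot in column 2 was zero)
[ 5    4  -6  -2 ]
[ 0   -5  -6  10 ]
[ 0    0  -6   6 ]
[ 0  -10  12  -2 ]
R4 <- R4 - (2)*R2:  [   0    0   24  -22 ]
R4 <- R4 - (-4)*R3:  [ 0  0  0  2 ]
Upper-triangular form:
[ 5   4  -6  -2 ]
[ 0  -5  -6  10 ]
[ 0   0  -6   6 ]
[ 0   0   0   2 ]
det(A) = (-1)^1 * (5) * (-5) * (-6) * (2) = -300  (1 row swap -> sign -1)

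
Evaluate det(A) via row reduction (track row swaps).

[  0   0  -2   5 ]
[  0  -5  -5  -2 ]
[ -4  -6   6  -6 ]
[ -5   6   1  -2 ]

Forward elimination:
R1 <-> R3   (pivot in column 1 was zero)
[ -4  -6   6  -6 ]
[  0  -5  -5  -2 ]
[  0   0  -2   5 ]
[ -5   6   1  -2 ]
R4 <- R4 - (5/4)*R1:  [     0   27/2  -13/2   11/2 ]
R4 <- R4 - (-27/10)*R2:  [    0     0   -20  1/10 ]
R4 <- R4 - (10)*R3:  [       0        0        0  -499/10 ]
Upper-triangular form:
[ -4  -6   6       -6 ]
[  0  -5  -5       -2 ]
[  0   0  -2        5 ]
[  0   0   0  -499/10 ]
det(A) = (-1)^1 * (-4) * (-5) * (-2) * (-499/10) = -1996  (1 row swap -> sign -1)

det(A) = -1996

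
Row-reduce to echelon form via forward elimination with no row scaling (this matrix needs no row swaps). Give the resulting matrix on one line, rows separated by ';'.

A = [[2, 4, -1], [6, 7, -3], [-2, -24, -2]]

Forward elimination:
R2 <- R2 - (3)*R1:  [  0  -5   0 ]
R3 <- R3 - (-1)*R1:  [   0  -20   -3 ]
R3 <- R3 - (4)*R2:  [  0   0  -3 ]
Row echelon form:
[ 2   4  -1 ]
[ 0  -5   0 ]
[ 0   0  -3 ]

REF = [2 4 -1; 0 -5 0; 0 0 -3]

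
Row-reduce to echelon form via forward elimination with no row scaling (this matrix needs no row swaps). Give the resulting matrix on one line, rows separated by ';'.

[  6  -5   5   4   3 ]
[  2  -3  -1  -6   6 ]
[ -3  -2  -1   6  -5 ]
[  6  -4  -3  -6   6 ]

Forward elimination:
R2 <- R2 - (1/3)*R1:  [     0   -4/3   -8/3  -22/3      5 ]
R3 <- R3 - (-1/2)*R1:  [    0  -9/2   3/2     8  -7/2 ]
R4 <- R4 - (1)*R1:  [   0    1   -8  -10    3 ]
R3 <- R3 - (27/8)*R2:  [      0       0    21/2   131/4  -163/8 ]
R4 <- R4 - (-3/4)*R2:  [     0      0    -10  -31/2   27/4 ]
R4 <- R4 - (-20/21)*R3:  [        0         0         0    659/42  -1063/84 ]
Row echelon form:
[ 6    -5     5       4         3 ]
[ 0  -4/3  -8/3   -22/3         5 ]
[ 0     0  21/2   131/4    -163/8 ]
[ 0     0     0  659/42  -1063/84 ]

REF = [6 -5 5 4 3; 0 -4/3 -8/3 -22/3 5; 0 0 21/2 131/4 -163/8; 0 0 0 659/42 -1063/84]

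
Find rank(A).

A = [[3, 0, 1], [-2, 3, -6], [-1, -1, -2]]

Row reduction:
R2 <- R2 - (-2/3)*R1:  [     0      3  -16/3 ]
R3 <- R3 - (-1/3)*R1:  [    0    -1  -5/3 ]
R3 <- R3 - (-1/3)*R2:  [     0      0  -31/9 ]
Row echelon form:
[ 3  0      1 ]
[ 0  3  -16/3 ]
[ 0  0  -31/9 ]
Nonzero rows / pivot columns: 3

rank(A) = 3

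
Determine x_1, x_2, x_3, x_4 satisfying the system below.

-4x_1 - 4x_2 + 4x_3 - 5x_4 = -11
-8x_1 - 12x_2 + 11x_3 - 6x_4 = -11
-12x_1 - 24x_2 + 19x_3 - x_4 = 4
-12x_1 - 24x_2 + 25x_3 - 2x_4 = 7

Forward elimination on [A|b]:
R2 <- R2 - (2)*R1:  [  0  -4   3   4  11 ]
R3 <- R3 - (3)*R1:  [   0  -12    7   14   37 ]
R4 <- R4 - (3)*R1:  [   0  -12   13   13   40 ]
R3 <- R3 - (3)*R2:  [  0   0  -2   2   4 ]
R4 <- R4 - (3)*R2:  [ 0  0  4  1  7 ]
R4 <- R4 - (-2)*R3:  [  0   0   0   5  15 ]
Row echelon form:
[ -4  -4   4  -5  |  -11 ]
[  0  -4   3   4  |   11 ]
[  0   0  -2   2  |    4 ]
[  0   0   0   5  |   15 ]
Back-substitution:
x_4 = (15) / 5 = 3
x_3 = (4 - (2)*(3)) / -2 = 1
x_2 = (11 - (3)*(1) - (4)*(3)) / -4 = 1
x_1 = (-11 - (-4)*(1) - (4)*(1) - (-5)*(3)) / -4 = -1

(-1, 1, 1, 3)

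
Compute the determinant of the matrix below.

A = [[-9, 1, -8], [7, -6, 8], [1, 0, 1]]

det(A) = 7

Forward elimination:
R2 <- R2 - (-7/9)*R1:  [     0  -47/9   16/9 ]
R3 <- R3 - (-1/9)*R1:  [   0  1/9  1/9 ]
R3 <- R3 - (-1/47)*R2:  [    0     0  7/47 ]
Upper-triangular form:
[ -9      1    -8 ]
[  0  -47/9  16/9 ]
[  0      0  7/47 ]
det(A) = (-1)^0 * (-9) * (-47/9) * (7/47) = 7  (0 row swaps -> sign +1)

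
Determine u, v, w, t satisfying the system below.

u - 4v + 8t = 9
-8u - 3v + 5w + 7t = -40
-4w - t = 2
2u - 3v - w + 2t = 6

Forward elimination on [A|b]:
R2 <- R2 - (-8)*R1:  [   0  -35    5   71   32 ]
R4 <- R4 - (2)*R1:  [   0    5   -1  -14  -12 ]
R4 <- R4 - (-1/7)*R2:  [     0      0   -2/7  -27/7  -52/7 ]
R4 <- R4 - (1/14)*R3:  [      0       0       0  -53/14   -53/7 ]
Row echelon form:
[ 1   -4   0       8  |      9 ]
[ 0  -35   5      71  |     32 ]
[ 0    0  -4      -1  |      2 ]
[ 0    0   0  -53/14  |  -53/7 ]
Back-substitution:
t = (-53/7) / (-53/14) = 2
w = (2 - (-1)*(2)) / -4 = -1
v = (32 - (5)*(-1) - (71)*(2)) / -35 = 3
u = (9 - (-4)*(3) - (8)*(2)) / 1 = 5

(5, 3, -1, 2)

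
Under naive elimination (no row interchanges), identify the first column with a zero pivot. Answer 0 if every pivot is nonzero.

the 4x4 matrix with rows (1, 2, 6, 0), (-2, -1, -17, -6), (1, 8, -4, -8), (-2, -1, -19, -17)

first zero-pivot column = 3

Naive forward elimination:
R2 <- R2 - (-2)*R1:  [  0   3  -5  -6 ]
R3 <- R3 - (1)*R1:  [   0    6  -10   -8 ]
R4 <- R4 - (-2)*R1:  [   0    3   -7  -17 ]
R3 <- R3 - (2)*R2:  [ 0  0  0  4 ]
R4 <- R4 - (1)*R2:  [   0    0   -2  -11 ]
Matrix at this point:
[ 1  2   6    0 ]
[ 0  3  -5   -6 ]
[ 0  0   0    4 ]
[ 0  0  -2  -11 ]
Pivot entry (3,3) is zero but row 4 has -2 in column 3 -> naive elimination stops; a row interchange (e.g. R3 <-> R4) would be required here.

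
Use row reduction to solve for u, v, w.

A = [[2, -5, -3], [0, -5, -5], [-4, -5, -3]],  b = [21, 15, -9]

(5, -1, -2)

Forward elimination on [A|b]:
R3 <- R3 - (-2)*R1:  [   0  -15   -9   33 ]
R3 <- R3 - (3)*R2:  [   0    0    6  -12 ]
Row echelon form:
[ 2  -5  -3  |   21 ]
[ 0  -5  -5  |   15 ]
[ 0   0   6  |  -12 ]
Back-substitution:
w = (-12) / 6 = -2
v = (15 - (-5)*(-2)) / -5 = -1
u = (21 - (-5)*(-1) - (-3)*(-2)) / 2 = 5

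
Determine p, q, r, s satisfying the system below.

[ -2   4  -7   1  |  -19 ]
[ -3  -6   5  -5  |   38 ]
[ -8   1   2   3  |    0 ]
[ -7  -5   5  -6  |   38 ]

Forward elimination on [A|b]:
R2 <- R2 - (3/2)*R1:  [     0    -12   31/2  -13/2  133/2 ]
R3 <- R3 - (4)*R1:  [   0  -15   30   -1   76 ]
R4 <- R4 - (7/2)*R1:  [     0    -19   59/2  -19/2  209/2 ]
R3 <- R3 - (5/4)*R2:  [     0      0   85/8   57/8  -57/8 ]
R4 <- R4 - (19/12)*R2:  [      0       0  119/24   19/24  -19/24 ]
R4 <- R4 - (7/15)*R3:  [      0       0       0  -38/15   38/15 ]
Row echelon form:
[ -2    4    -7       1  |    -19 ]
[  0  -12  31/2   -13/2  |  133/2 ]
[  0    0  85/8    57/8  |  -57/8 ]
[  0    0     0  -38/15  |  38/15 ]
Back-substitution:
s = (38/15) / (-38/15) = -1
r = (-57/8 - (57/8)*(-1)) / (85/8) = 0
q = (133/2 - (31/2)*(0) - (-13/2)*(-1)) / -12 = -5
p = (-19 - (4)*(-5) - (-7)*(0) - (1)*(-1)) / -2 = -1

(-1, -5, 0, -1)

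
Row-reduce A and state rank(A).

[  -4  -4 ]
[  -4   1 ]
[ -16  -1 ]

rank(A) = 2

Row reduction:
R2 <- R2 - (1)*R1:  [ 0  5 ]
R3 <- R3 - (4)*R1:  [  0  15 ]
R3 <- R3 - (3)*R2:  [ 0  0 ]
Row echelon form:
[ -4  -4 ]
[  0   5 ]
[  0   0 ]
Nonzero rows / pivot columns: 2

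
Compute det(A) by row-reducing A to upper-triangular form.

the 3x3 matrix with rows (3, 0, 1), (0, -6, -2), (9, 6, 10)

Forward elimination:
R3 <- R3 - (3)*R1:  [ 0  6  7 ]
R3 <- R3 - (-1)*R2:  [ 0  0  5 ]
Upper-triangular form:
[ 3   0   1 ]
[ 0  -6  -2 ]
[ 0   0   5 ]
det(A) = (-1)^0 * (3) * (-6) * (5) = -90  (0 row swaps -> sign +1)

det(A) = -90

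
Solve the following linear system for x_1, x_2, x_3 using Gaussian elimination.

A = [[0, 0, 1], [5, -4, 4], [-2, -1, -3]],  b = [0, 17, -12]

(5, 2, 0)

Forward elimination on [A|b]:
R1 <-> R2   (pivot in column 1 was zero)
[  5  -4   4   17 ]
[  0   0   1    0 ]
[ -2  -1  -3  -12 ]
R3 <- R3 - (-2/5)*R1:  [     0  -13/5   -7/5  -26/5 ]
R2 <-> R3   (pivot in column 2 was zero)
[ 5     -4     4     17 ]
[ 0  -13/5  -7/5  -26/5 ]
[ 0      0     1      0 ]
Row echelon form:
[ 5     -4     4  |     17 ]
[ 0  -13/5  -7/5  |  -26/5 ]
[ 0      0     1  |      0 ]
Back-substitution:
x_3 = (0) / 1 = 0
x_2 = (-26/5 - (-7/5)*(0)) / (-13/5) = 2
x_1 = (17 - (-4)*(2) - (4)*(0)) / 5 = 5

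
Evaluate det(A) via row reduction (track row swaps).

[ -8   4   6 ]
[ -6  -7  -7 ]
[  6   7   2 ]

det(A) = -400

Forward elimination:
R2 <- R2 - (3/4)*R1:  [     0    -10  -23/2 ]
R3 <- R3 - (-3/4)*R1:  [    0    10  13/2 ]
R3 <- R3 - (-1)*R2:  [  0   0  -5 ]
Upper-triangular form:
[ -8    4      6 ]
[  0  -10  -23/2 ]
[  0    0     -5 ]
det(A) = (-1)^0 * (-8) * (-10) * (-5) = -400  (0 row swaps -> sign +1)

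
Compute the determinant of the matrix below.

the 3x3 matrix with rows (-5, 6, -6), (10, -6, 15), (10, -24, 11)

Forward elimination:
R2 <- R2 - (-2)*R1:  [ 0  6  3 ]
R3 <- R3 - (-2)*R1:  [   0  -12   -1 ]
R3 <- R3 - (-2)*R2:  [ 0  0  5 ]
Upper-triangular form:
[ -5  6  -6 ]
[  0  6   3 ]
[  0  0   5 ]
det(A) = (-1)^0 * (-5) * (6) * (5) = -150  (0 row swaps -> sign +1)

det(A) = -150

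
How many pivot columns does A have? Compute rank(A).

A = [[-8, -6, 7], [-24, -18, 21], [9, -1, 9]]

Row reduction:
R2 <- R2 - (3)*R1:  [ 0  0  0 ]
R3 <- R3 - (-9/8)*R1:  [     0  -31/4  135/8 ]
R2 <-> R3   (pivot in column 2 was zero)
[ -8     -6      7 ]
[  0  -31/4  135/8 ]
[  0      0      0 ]
Row echelon form:
[ -8     -6      7 ]
[  0  -31/4  135/8 ]
[  0      0      0 ]
Nonzero rows / pivot columns: 2

rank(A) = 2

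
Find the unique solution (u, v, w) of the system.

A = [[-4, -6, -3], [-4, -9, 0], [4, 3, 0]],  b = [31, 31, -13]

Forward elimination on [A|b]:
R2 <- R2 - (1)*R1:  [  0  -3   3   0 ]
R3 <- R3 - (-1)*R1:  [  0  -3  -3  18 ]
R3 <- R3 - (1)*R2:  [  0   0  -6  18 ]
Row echelon form:
[ -4  -6  -3  |  31 ]
[  0  -3   3  |   0 ]
[  0   0  -6  |  18 ]
Back-substitution:
w = (18) / -6 = -3
v = (0 - (3)*(-3)) / -3 = -3
u = (31 - (-6)*(-3) - (-3)*(-3)) / -4 = -1

(-1, -3, -3)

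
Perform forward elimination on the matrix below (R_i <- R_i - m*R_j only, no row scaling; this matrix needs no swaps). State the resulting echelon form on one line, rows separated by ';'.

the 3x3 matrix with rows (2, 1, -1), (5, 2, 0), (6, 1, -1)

Forward elimination:
R2 <- R2 - (5/2)*R1:  [    0  -1/2   5/2 ]
R3 <- R3 - (3)*R1:  [  0  -2   2 ]
R3 <- R3 - (4)*R2:  [  0   0  -8 ]
Row echelon form:
[ 2     1   -1 ]
[ 0  -1/2  5/2 ]
[ 0     0   -8 ]

REF = [2 1 -1; 0 -1/2 5/2; 0 0 -8]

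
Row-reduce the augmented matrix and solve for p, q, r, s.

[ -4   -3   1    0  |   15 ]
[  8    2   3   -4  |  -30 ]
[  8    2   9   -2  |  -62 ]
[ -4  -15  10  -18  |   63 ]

(-4, -1, -4, -4)

Forward elimination on [A|b]:
R2 <- R2 - (-2)*R1:  [  0  -4   5  -4   0 ]
R3 <- R3 - (-2)*R1:  [   0   -4   11   -2  -32 ]
R4 <- R4 - (1)*R1:  [   0  -12    9  -18   48 ]
R3 <- R3 - (1)*R2:  [   0    0    6    2  -32 ]
R4 <- R4 - (3)*R2:  [  0   0  -6  -6  48 ]
R4 <- R4 - (-1)*R3:  [  0   0   0  -4  16 ]
Row echelon form:
[ -4  -3  1   0  |   15 ]
[  0  -4  5  -4  |    0 ]
[  0   0  6   2  |  -32 ]
[  0   0  0  -4  |   16 ]
Back-substitution:
s = (16) / -4 = -4
r = (-32 - (2)*(-4)) / 6 = -4
q = (0 - (5)*(-4) - (-4)*(-4)) / -4 = -1
p = (15 - (-3)*(-1) - (1)*(-4)) / -4 = -4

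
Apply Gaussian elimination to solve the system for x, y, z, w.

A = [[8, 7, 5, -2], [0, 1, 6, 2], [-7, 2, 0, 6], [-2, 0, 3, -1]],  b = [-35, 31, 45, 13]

Forward elimination on [A|b]:
R3 <- R3 - (-7/8)*R1:  [     0   65/8   35/8   17/4  115/8 ]
R4 <- R4 - (-1/4)*R1:  [    0   7/4  17/4  -3/2  17/4 ]
R3 <- R3 - (65/8)*R2:  [      0       0  -355/8     -12  -475/2 ]
R4 <- R4 - (7/4)*R2:  [     0      0  -25/4     -5    -50 ]
R4 <- R4 - (10/71)*R3:  [        0         0         0   -235/71  -1175/71 ]
Row echelon form:
[ 8  7       5       -2  |       -35 ]
[ 0  1       6        2  |        31 ]
[ 0  0  -355/8      -12  |    -475/2 ]
[ 0  0       0  -235/71  |  -1175/71 ]
Back-substitution:
w = (-1175/71) / (-235/71) = 5
z = (-475/2 - (-12)*(5)) / (-355/8) = 4
y = (31 - (6)*(4) - (2)*(5)) / 1 = -3
x = (-35 - (7)*(-3) - (5)*(4) - (-2)*(5)) / 8 = -3

(-3, -3, 4, 5)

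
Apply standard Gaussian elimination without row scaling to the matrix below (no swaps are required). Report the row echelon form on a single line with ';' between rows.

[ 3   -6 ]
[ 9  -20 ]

REF = [3 -6; 0 -2]

Forward elimination:
R2 <- R2 - (3)*R1:  [  0  -2 ]
Row echelon form:
[ 3  -6 ]
[ 0  -2 ]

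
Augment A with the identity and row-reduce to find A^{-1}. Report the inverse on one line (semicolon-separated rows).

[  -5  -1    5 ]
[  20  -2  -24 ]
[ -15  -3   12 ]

Gauss-Jordan on [A | I]:
R1 <- (1/-5)*R1:  [    1   1/5    -1  |  -1/5     0     0 ]
R2 <- R2 - (20)*R1:  [  0  -6  -4  |   4   1   0 ]
R3 <- R3 - (-15)*R1:  [  0   0  -3  |  -3   0   1 ]
R2 <- (1/-6)*R2:  [    0     1   2/3  |  -2/3  -1/6     0 ]
R1 <- R1 - (1/5)*R2:  [      1       0  -17/15  |   -1/15    1/30       0 ]
R3 <- (1/-3)*R3:  [    0     0     1  |     1     0  -1/3 ]
R1 <- R1 - (-17/15)*R3:  [      1       0       0  |   16/15    1/30  -17/45 ]
R2 <- R2 - (2/3)*R3:  [    0     1     0  |  -4/3  -1/6   2/9 ]
Right block of [I | A^{-1}] is the inverse:
[ 16/15  1/30  -17/45 ]
[  -4/3  -1/6     2/9 ]
[     1     0    -1/3 ]

inverse = [16/15 1/30 -17/45; -4/3 -1/6 2/9; 1 0 -1/3]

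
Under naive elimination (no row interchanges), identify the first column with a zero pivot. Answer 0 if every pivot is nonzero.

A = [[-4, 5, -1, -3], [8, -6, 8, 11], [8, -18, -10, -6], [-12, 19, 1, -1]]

first zero-pivot column = 3

Naive forward elimination:
R2 <- R2 - (-2)*R1:  [ 0  4  6  5 ]
R3 <- R3 - (-2)*R1:  [   0   -8  -12  -12 ]
R4 <- R4 - (3)*R1:  [ 0  4  4  8 ]
R3 <- R3 - (-2)*R2:  [  0   0   0  -2 ]
R4 <- R4 - (1)*R2:  [  0   0  -2   3 ]
Matrix at this point:
[ -4  5  -1  -3 ]
[  0  4   6   5 ]
[  0  0   0  -2 ]
[  0  0  -2   3 ]
Pivot entry (3,3) is zero but row 4 has -2 in column 3 -> naive elimination stops; a row interchange (e.g. R3 <-> R4) would be required here.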